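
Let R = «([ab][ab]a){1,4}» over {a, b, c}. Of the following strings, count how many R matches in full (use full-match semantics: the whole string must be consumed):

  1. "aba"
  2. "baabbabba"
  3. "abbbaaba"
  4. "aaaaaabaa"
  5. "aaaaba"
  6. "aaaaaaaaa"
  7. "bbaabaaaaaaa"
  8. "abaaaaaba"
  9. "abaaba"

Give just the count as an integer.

8

1 → match
2 → match
3 → no match
4 → match
5 → match
6 → match
7 → match
8 → match
9 → match
Total matched: 8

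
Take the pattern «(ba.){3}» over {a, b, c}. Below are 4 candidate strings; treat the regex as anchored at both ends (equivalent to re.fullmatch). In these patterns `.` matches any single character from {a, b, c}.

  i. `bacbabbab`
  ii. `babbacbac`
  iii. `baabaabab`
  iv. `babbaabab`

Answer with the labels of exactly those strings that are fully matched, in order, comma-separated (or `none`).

i → match
ii → match
iii → match
iv → match

i, ii, iii, iv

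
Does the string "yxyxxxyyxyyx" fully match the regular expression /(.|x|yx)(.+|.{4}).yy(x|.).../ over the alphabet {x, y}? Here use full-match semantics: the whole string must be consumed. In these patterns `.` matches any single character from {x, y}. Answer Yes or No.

Yes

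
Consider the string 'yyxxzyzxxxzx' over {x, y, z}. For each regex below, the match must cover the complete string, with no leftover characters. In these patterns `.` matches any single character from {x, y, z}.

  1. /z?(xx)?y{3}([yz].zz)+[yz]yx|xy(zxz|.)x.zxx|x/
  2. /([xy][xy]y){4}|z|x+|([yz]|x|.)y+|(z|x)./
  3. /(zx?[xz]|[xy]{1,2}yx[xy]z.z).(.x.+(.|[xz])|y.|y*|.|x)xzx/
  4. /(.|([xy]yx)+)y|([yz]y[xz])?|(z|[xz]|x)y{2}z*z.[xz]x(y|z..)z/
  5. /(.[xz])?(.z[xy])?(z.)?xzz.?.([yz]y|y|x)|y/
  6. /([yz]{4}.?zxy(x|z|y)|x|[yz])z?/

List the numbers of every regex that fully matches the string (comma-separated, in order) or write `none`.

1 → no match
2 → no match
3 → match
4 → no match
5 → no match
6 → no match

3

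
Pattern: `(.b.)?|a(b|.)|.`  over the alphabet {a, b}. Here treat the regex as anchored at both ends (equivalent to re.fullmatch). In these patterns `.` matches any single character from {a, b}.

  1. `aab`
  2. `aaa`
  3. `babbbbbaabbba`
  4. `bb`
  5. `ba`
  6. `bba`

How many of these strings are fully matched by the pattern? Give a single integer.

1

1 → no match
2 → no match
3 → no match
4 → no match
5 → no match
6 → match
Total matched: 1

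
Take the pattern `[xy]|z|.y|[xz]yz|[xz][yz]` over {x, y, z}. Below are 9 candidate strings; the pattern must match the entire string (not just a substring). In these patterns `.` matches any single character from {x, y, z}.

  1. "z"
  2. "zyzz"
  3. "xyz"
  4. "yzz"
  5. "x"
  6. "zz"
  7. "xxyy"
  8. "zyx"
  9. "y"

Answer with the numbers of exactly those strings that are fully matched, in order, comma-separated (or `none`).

1. "z" → match
2. "zyzz" → no match
3. "xyz" → match
4. "yzz" → no match
5. "x" → match
6. "zz" → match
7. "xxyy" → no match
8. "zyx" → no match
9. "y" → match

1, 3, 5, 6, 9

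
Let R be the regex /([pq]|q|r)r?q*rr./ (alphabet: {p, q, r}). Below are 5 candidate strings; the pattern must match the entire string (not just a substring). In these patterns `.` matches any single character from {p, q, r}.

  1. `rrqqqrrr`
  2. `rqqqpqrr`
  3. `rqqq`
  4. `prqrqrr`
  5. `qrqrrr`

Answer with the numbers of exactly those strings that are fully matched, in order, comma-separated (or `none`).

1, 5

1 → match
2 → no match
3 → no match
4 → no match
5 → match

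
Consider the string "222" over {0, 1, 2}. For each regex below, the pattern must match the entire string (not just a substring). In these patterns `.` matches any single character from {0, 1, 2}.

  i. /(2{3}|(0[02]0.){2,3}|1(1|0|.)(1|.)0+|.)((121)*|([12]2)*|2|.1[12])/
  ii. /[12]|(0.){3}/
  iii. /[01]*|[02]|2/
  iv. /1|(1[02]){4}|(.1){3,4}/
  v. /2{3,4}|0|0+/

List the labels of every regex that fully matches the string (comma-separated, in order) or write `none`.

i → match
ii → no match
iii → no match
iv → no match
v → match

i, v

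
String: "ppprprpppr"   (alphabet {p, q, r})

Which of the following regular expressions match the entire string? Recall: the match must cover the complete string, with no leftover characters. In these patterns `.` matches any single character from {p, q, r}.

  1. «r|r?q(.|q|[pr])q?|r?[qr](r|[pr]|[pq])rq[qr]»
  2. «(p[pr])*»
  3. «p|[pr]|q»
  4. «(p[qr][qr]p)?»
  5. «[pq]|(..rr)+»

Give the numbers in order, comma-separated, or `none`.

1 → no match
2 → match
3 → no match
4 → no match
5 → no match

2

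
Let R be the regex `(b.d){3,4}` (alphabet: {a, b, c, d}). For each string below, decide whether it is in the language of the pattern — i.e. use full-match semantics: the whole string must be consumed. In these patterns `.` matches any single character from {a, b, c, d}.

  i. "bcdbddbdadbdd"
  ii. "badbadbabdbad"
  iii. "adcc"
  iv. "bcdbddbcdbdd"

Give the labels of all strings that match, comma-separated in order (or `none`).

iv

i → no match
ii → no match
iii. "adcc" → no match — must start with "b"
iv. "bcdbddbcdbdd" → match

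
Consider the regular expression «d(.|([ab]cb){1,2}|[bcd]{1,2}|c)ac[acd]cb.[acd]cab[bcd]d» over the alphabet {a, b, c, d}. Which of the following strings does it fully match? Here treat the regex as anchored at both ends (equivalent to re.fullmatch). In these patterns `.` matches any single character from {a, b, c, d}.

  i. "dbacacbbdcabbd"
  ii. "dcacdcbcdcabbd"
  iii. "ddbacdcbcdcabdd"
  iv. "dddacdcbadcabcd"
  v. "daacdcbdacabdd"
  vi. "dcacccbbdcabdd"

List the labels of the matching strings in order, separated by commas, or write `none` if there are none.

i → match
ii → match
iii → match
iv → match
v → match
vi → match

i, ii, iii, iv, v, vi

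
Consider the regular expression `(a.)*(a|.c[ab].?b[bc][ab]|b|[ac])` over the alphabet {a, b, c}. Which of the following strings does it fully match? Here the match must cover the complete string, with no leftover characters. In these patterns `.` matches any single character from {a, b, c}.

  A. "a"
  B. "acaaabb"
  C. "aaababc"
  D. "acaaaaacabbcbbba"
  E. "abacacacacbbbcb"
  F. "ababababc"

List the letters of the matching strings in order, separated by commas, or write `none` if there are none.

A → match
B → match
C → match
D → match
E → match
F → match

A, B, C, D, E, F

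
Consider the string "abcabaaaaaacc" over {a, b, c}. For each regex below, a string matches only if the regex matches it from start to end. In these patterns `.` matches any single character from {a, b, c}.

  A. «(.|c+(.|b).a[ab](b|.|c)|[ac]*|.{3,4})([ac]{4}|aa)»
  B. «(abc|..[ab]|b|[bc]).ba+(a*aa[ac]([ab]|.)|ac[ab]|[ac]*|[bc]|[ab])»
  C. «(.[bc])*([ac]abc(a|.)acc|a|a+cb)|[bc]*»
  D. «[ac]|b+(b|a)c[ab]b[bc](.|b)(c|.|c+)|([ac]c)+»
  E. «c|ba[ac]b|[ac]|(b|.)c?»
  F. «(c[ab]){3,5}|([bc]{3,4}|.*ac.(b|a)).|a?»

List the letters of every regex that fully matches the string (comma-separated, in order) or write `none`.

B

A → no match
B → match
C → no match
D → no match
E → no match
F → no match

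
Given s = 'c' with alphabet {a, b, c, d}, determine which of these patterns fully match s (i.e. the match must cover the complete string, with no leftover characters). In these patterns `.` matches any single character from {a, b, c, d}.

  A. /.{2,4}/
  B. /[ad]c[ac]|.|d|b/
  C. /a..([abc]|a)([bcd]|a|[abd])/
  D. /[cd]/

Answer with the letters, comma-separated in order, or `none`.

A → no match
B → match
C → no match — must start with 'a'
D → match

B, D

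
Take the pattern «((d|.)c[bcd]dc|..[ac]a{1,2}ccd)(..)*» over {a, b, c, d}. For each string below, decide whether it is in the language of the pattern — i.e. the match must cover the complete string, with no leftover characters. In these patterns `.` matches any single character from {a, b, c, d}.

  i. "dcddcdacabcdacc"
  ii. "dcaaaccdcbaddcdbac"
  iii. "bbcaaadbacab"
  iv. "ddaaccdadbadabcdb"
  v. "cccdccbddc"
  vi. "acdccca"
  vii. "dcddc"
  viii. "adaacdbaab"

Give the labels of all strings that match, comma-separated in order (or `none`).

i, ii, iv, vii

i → match
ii → match
iii → no match
iv → match
v → no match
vi → no match
vii → match
viii → no match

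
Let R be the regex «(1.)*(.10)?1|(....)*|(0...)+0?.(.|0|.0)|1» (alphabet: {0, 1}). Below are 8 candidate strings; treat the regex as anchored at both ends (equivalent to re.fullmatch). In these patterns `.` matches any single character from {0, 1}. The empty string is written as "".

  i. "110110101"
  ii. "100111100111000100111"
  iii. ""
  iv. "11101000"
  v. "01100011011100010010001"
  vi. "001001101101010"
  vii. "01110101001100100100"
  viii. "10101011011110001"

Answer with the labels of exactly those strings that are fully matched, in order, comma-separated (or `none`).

iii, iv, v, vii

i. "110110101" → no match
ii → no match
iii. "" → match
iv. "11101000" → match
v → match
vi → no match
vii → match
viii → no match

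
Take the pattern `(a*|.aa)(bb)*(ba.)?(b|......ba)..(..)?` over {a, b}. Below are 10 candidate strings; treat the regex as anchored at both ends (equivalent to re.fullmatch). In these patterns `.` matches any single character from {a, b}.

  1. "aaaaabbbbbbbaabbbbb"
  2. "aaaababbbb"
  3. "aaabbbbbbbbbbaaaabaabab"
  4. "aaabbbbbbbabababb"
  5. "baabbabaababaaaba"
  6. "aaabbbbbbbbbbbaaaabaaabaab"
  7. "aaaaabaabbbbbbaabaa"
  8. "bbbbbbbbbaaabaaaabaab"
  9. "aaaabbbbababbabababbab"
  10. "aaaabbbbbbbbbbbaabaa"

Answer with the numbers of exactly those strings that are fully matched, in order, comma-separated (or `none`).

1, 2, 3, 4, 5, 6, 8, 10

1 → match
2. "aaaababbbb" → match
3 → match
4 → match
5 → match
6 → match
7 → no match
8 → match
9 → no match
10 → match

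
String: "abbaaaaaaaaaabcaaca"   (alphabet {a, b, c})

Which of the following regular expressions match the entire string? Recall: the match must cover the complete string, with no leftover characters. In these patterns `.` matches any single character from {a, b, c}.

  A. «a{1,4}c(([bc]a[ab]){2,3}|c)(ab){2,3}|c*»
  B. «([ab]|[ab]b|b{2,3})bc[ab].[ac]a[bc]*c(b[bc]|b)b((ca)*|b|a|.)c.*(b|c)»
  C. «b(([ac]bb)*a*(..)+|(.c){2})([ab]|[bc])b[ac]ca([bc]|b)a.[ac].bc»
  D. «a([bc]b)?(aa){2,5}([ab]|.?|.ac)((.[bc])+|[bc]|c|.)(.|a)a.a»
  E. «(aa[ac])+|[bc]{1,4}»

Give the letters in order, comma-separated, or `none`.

D

A → no match
B → no match
C → no match — must start with "b"
D → match
E → no match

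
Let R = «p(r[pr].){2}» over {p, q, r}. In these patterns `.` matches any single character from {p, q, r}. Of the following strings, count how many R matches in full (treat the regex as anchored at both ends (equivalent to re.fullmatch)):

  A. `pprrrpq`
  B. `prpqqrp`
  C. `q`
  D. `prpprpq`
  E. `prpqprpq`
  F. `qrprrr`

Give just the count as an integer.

A → no match — must start with `pr`
B → no match
C → no match — must start with `pr`
D → match
E → no match
F → no match — must start with `pr`
Total matched: 1

1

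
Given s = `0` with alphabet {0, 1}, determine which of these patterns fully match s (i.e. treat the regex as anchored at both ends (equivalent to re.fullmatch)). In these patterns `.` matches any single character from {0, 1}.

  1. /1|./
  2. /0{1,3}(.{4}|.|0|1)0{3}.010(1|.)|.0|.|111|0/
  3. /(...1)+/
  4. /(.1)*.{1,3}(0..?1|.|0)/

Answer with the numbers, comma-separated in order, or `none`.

1 → match
2 → match
3 → no match — must end with `1`
4 → no match

1, 2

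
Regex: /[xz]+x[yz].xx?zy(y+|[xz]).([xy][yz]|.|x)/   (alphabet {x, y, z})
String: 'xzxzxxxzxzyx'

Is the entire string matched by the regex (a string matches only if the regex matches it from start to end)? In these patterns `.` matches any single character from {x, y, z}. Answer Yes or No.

No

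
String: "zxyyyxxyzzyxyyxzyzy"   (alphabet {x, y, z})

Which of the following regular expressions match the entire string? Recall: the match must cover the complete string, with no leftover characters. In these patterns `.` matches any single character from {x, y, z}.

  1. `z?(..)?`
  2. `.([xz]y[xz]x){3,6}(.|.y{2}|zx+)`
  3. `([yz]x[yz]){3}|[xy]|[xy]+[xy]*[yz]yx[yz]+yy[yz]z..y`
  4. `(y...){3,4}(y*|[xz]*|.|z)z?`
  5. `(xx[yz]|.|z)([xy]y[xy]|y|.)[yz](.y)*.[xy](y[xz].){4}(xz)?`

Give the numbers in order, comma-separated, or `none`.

5

1 → no match
2 → no match
3 → no match
4 → no match — must start with "y"
5 → match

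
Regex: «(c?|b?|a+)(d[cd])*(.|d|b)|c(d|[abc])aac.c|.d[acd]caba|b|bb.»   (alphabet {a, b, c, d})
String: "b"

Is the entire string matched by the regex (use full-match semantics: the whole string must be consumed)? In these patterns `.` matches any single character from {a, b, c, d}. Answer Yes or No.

Yes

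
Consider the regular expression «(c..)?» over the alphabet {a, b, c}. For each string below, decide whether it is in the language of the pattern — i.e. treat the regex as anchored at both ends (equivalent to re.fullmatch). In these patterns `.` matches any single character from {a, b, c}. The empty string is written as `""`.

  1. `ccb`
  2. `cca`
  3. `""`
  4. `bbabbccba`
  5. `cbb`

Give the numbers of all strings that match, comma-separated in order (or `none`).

1, 2, 3, 5

1 → match
2 → match
3 → match
4 → no match
5 → match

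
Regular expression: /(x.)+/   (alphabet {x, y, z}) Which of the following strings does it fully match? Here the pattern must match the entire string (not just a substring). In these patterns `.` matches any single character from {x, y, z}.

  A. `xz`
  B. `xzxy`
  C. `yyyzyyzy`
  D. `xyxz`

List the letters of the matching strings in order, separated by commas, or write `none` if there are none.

A → match
B → match
C → no match — must start with `x`
D → match

A, B, D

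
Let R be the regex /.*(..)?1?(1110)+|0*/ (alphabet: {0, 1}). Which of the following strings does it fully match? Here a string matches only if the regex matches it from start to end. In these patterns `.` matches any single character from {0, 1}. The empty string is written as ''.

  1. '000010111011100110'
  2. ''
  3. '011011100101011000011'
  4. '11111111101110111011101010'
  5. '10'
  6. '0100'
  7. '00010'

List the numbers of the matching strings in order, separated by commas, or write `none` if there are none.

2

1 → no match
2 → match
3 → no match
4 → no match
5 → no match
6 → no match
7 → no match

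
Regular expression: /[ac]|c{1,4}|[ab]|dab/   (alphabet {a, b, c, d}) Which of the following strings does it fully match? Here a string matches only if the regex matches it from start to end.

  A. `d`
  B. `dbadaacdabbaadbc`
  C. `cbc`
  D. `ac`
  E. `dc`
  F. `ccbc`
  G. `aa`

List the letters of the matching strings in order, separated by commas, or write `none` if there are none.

none

A → no match
B → no match
C → no match
D → no match
E → no match
F → no match
G → no match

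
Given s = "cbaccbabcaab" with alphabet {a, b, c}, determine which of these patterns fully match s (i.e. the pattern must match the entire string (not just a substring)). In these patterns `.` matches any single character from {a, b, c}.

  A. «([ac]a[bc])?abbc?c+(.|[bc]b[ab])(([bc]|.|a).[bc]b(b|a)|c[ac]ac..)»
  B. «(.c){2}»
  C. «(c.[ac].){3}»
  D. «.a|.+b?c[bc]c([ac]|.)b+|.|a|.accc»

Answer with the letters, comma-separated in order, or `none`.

A → no match
B → no match — must end with "c"
C → match
D → no match

C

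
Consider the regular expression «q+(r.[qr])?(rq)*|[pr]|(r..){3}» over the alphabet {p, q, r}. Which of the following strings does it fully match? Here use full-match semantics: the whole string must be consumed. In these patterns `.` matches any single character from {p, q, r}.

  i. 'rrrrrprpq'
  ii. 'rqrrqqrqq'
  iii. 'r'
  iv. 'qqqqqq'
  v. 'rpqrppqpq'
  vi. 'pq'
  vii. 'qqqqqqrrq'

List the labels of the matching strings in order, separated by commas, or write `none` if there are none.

i → match
ii → match
iii → match
iv → match
v → no match
vi → no match
vii → match

i, ii, iii, iv, vii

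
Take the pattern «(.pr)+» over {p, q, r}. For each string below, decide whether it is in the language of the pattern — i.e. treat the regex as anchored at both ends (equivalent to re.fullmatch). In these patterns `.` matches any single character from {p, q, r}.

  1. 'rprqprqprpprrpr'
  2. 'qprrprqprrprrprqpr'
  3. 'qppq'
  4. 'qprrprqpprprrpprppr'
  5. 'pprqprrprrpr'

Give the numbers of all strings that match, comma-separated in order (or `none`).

1, 2, 5

1 → match
2 → match
3 → no match — must end with 'pr'
4 → no match
5 → match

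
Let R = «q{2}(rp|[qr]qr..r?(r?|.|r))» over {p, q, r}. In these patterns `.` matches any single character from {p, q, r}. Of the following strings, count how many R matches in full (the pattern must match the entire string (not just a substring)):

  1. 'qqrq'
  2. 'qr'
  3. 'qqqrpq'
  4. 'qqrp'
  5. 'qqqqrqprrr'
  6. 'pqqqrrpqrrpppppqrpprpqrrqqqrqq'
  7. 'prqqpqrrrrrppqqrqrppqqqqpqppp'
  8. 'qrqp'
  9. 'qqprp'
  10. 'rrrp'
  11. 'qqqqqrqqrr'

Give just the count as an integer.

1

1. 'qqrq' → no match
2. 'qr' → no match
3. 'qqqrpq' → no match
4. 'qqrp' → match
5. 'qqqqrqprrr' → no match
6 → no match — must start with 'q'
7 → no match — must start with 'q'
8. 'qrqp' → no match
9. 'qqprp' → no match
10. 'rrrp' → no match — must start with 'q'
11. 'qqqqqrqqrr' → no match
Total matched: 1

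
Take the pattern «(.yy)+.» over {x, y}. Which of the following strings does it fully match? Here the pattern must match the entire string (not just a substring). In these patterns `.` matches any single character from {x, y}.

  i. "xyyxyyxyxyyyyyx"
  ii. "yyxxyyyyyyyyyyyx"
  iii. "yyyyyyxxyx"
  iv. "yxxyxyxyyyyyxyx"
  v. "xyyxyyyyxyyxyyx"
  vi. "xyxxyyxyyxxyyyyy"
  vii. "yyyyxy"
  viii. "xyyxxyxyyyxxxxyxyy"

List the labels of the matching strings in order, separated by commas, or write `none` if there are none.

none

i → no match
ii → no match
iii → no match
iv → no match
v → no match
vi → no match
vii → no match
viii → no match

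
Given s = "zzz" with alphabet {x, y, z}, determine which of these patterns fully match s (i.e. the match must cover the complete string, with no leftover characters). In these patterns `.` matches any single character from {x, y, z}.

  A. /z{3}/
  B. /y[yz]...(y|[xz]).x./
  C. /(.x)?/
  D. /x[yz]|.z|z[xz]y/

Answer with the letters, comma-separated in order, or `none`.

A

A → match
B → no match — must start with "y"
C → no match
D → no match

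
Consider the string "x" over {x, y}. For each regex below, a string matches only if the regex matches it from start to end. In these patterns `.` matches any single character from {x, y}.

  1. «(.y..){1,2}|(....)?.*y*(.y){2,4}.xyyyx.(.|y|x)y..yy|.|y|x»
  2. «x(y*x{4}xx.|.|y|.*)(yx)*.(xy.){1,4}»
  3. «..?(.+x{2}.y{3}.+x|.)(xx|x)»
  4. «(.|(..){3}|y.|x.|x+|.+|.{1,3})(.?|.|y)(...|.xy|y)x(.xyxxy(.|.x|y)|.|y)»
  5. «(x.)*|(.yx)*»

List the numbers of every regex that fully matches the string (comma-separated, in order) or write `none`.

1

1 → match
2 → no match
3 → no match
4 → no match
5 → no match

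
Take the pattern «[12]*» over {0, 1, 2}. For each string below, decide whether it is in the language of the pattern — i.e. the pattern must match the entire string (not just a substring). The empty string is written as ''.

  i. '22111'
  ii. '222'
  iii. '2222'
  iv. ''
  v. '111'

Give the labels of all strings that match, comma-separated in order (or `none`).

i → match
ii → match
iii → match
iv → match
v → match

i, ii, iii, iv, v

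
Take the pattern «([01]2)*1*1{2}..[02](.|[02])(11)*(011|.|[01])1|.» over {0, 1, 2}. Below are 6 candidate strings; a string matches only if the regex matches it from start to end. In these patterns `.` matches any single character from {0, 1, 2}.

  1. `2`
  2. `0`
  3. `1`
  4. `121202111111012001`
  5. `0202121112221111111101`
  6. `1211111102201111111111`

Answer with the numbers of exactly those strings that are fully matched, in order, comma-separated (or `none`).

1, 2, 3, 4, 5, 6

1 → match
2 → match
3 → match
4 → match
5 → match
6 → match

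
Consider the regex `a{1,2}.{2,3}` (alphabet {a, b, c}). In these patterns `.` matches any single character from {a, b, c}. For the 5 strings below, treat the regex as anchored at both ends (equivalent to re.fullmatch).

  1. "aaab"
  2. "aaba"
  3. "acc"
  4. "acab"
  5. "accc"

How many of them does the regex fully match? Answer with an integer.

1. "aaab" → match
2. "aaba" → match
3. "acc" → match
4. "acab" → match
5. "accc" → match
Total matched: 5

5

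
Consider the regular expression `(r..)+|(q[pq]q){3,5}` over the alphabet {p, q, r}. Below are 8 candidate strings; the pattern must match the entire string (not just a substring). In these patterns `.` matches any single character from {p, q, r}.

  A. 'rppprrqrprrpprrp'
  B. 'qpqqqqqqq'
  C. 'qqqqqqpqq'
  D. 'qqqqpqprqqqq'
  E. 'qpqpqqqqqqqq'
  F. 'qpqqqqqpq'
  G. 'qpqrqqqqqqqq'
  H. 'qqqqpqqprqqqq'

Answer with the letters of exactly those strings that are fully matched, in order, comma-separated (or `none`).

A → no match
B → match
C → no match
D → no match
E → no match
F → match
G → no match
H → no match

B, F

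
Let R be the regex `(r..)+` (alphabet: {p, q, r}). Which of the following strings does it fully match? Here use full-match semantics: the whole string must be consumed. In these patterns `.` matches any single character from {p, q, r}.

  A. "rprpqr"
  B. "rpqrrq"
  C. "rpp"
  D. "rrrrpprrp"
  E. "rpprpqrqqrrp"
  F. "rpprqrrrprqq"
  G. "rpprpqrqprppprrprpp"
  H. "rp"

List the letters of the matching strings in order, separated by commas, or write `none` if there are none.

B, C, D, E, F

A → no match
B → match
C → match
D → match
E → match
F → match
G → no match
H → no match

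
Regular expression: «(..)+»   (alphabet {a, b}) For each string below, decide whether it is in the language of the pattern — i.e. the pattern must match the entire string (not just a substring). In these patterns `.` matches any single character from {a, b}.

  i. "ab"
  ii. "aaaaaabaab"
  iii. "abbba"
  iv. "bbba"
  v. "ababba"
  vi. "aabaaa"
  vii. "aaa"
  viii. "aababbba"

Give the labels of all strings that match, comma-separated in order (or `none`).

i, ii, iv, v, vi, viii

i. "ab" → match
ii. "aaaaaabaab" → match
iii. "abbba" → no match
iv. "bbba" → match
v. "ababba" → match
vi. "aabaaa" → match
vii. "aaa" → no match
viii. "aababbba" → match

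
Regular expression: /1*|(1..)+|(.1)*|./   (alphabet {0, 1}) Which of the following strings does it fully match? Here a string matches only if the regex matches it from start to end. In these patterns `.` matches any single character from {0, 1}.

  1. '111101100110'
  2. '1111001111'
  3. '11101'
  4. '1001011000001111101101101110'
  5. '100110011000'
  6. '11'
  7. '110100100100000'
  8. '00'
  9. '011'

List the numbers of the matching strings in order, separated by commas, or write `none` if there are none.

1, 6

1 → match
2 → no match
3 → no match
4 → no match
5 → no match
6 → match
7 → no match
8 → no match
9 → no match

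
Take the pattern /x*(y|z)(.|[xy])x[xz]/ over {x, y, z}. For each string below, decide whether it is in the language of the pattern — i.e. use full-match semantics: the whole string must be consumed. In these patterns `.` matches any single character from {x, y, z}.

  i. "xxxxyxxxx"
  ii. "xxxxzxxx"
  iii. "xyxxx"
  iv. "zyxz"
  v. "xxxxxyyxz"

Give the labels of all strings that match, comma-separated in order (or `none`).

i → no match
ii → match
iii → match
iv → match
v → match

ii, iii, iv, v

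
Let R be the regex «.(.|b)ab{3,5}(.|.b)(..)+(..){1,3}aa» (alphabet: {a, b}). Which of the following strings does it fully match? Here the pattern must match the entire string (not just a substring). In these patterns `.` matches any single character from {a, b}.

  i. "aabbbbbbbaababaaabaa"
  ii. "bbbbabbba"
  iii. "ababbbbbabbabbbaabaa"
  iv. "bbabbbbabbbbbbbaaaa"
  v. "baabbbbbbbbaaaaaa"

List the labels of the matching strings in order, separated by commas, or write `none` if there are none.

i → no match
ii → no match — must end with "aa"
iii → match
iv → match
v → match

iii, iv, v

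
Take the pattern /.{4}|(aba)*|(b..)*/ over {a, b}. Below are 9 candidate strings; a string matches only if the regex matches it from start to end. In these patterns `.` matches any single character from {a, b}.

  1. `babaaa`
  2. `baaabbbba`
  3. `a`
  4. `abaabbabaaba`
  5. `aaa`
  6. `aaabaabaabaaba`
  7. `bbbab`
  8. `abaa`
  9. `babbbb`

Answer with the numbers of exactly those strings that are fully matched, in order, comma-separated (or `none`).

1 → no match
2 → no match
3 → no match
4 → no match
5 → no match
6 → no match
7 → no match
8 → match
9 → match

8, 9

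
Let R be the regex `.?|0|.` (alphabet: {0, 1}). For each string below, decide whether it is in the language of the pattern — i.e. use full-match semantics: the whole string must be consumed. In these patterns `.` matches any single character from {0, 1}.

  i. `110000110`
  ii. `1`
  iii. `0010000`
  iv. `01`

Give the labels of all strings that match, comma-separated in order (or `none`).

i. `110000110` → no match
ii. `1` → match
iii. `0010000` → no match
iv. `01` → no match

ii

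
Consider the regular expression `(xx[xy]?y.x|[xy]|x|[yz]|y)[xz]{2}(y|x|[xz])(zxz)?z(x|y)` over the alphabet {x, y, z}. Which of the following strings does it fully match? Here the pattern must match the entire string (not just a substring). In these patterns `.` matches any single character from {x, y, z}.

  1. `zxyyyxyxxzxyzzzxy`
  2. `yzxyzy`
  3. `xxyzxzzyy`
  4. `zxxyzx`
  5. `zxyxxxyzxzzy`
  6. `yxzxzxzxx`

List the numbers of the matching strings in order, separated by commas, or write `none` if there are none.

2, 4

1 → no match
2 → match
3 → no match
4 → match
5 → no match
6 → no match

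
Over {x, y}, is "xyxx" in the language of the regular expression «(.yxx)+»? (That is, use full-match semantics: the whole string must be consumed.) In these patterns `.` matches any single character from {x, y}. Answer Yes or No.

Yes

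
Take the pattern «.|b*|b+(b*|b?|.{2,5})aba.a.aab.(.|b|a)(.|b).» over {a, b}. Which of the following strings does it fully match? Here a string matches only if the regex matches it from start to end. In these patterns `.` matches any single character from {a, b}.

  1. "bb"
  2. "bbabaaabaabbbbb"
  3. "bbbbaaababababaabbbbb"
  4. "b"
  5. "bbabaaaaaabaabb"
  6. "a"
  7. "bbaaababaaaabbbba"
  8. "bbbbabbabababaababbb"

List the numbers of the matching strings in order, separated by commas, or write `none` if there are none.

1 → match
2 → match
3 → match
4 → match
5 → match
6 → match
7 → match
8 → match

1, 2, 3, 4, 5, 6, 7, 8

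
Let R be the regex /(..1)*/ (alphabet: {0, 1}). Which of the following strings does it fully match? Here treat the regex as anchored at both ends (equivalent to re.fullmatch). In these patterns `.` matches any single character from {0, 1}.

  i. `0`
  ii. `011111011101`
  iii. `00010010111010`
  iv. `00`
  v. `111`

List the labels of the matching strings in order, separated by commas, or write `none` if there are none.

i → no match
ii → match
iii → no match
iv → no match
v → match

ii, v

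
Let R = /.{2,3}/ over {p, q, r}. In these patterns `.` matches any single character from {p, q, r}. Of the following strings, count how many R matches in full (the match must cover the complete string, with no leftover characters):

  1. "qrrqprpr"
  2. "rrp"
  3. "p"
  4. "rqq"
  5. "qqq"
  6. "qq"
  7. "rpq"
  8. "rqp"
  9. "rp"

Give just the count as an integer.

1 → no match
2 → match
3 → no match
4 → match
5 → match
6 → match
7 → match
8 → match
9 → match
Total matched: 7

7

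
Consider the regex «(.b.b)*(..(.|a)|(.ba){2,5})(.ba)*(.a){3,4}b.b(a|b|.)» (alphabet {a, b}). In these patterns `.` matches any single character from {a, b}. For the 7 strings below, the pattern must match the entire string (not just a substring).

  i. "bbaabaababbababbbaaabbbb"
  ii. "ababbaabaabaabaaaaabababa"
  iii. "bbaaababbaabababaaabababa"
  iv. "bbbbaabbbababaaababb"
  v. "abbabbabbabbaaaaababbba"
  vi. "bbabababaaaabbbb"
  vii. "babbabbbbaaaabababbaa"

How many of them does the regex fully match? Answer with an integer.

i → no match
ii → match
iii → no match
iv → match
v → no match
vi → no match
vii → no match
Total matched: 2

2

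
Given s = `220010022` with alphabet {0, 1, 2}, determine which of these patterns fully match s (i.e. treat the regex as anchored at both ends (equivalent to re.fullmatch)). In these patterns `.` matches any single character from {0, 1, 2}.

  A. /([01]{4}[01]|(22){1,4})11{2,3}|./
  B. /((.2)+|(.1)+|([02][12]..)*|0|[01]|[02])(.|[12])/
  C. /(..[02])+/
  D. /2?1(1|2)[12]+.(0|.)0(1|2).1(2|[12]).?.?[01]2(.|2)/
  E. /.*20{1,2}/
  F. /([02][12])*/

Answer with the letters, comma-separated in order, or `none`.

C

A → no match
B → no match
C → match
D → no match
E → no match — must end with `0`
F → no match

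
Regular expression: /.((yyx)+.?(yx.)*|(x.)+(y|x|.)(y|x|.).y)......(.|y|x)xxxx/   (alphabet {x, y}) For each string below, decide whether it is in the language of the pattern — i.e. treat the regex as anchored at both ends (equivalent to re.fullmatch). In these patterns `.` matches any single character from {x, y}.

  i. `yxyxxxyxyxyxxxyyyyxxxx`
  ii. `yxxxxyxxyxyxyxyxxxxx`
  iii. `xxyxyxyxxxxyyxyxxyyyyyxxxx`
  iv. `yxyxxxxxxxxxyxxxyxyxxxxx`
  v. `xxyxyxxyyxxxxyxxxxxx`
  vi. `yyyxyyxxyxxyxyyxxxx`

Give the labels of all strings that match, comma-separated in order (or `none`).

i, ii, iii, iv, v, vi

i → match
ii → match
iii → match
iv → match
v → match
vi → match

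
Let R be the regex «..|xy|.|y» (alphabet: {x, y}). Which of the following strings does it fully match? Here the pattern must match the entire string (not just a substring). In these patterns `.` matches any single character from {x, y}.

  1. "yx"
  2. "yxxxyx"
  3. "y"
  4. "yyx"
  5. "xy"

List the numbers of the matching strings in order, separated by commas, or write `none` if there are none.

1 → match
2 → no match
3 → match
4 → no match
5 → match

1, 3, 5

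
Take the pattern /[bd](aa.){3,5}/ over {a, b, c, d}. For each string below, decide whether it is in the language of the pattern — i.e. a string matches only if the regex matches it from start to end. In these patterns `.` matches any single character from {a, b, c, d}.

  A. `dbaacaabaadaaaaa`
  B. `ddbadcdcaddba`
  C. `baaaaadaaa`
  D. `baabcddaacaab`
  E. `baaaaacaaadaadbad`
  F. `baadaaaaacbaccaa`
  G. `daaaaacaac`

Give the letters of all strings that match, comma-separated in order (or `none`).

A → no match
B → no match
C. `baaaaadaaa` → match
D → no match
E → no match
F → no match
G. `daaaaacaac` → match

C, G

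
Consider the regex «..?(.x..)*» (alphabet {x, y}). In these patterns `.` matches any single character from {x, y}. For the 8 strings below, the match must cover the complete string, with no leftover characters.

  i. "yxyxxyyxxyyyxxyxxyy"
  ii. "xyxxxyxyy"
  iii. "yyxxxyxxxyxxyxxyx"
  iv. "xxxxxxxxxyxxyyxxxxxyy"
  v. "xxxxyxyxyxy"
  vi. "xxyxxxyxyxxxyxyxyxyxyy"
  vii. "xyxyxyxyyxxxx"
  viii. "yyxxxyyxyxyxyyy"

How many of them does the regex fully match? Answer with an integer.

5

i → no match
ii → match
iii → match
iv → match
v → no match
vi → match
vii → match
viii → no match
Total matched: 5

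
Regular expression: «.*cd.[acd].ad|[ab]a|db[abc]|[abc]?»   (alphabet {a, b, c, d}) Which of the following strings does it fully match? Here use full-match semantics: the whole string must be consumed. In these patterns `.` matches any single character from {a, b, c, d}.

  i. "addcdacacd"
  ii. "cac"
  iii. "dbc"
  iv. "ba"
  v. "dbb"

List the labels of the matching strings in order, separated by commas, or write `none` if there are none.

i. "addcdacacd" → no match
ii. "cac" → no match
iii. "dbc" → match
iv. "ba" → match
v. "dbb" → match

iii, iv, v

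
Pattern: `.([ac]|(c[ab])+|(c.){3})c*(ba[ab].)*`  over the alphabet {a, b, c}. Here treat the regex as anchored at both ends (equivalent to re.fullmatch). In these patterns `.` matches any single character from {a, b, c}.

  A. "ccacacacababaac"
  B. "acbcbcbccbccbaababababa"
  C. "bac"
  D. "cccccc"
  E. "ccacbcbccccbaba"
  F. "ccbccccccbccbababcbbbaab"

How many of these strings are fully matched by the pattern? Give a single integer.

3

A → no match
B → no match
C → match
D → match
E → match
F → no match
Total matched: 3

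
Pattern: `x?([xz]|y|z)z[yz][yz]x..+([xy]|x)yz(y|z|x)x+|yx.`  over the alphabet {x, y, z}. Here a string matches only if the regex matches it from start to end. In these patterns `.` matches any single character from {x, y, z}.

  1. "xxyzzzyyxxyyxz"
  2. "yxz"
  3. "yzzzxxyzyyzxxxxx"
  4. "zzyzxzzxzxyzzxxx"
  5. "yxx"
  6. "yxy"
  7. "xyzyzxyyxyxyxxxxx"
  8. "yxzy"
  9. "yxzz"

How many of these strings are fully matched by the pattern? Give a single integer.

1 → no match
2 → match
3 → match
4 → match
5 → match
6 → match
7 → no match
8 → no match
9 → no match
Total matched: 5

5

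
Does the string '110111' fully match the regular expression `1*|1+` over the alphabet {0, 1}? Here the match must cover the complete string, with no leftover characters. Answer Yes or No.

No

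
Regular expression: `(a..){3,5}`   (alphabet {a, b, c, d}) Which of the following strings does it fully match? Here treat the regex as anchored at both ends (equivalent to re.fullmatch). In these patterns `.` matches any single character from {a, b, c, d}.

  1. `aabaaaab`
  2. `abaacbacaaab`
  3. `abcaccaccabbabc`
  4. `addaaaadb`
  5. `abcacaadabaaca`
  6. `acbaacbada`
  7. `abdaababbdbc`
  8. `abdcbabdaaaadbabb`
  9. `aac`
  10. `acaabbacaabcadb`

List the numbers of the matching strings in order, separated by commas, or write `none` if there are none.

1. `aabaaaab` → no match
2. `abaacbacaaab` → match
3 → match
4. `addaaaadb` → match
5 → no match
6. `acbaacbada` → no match
7. `abdaababbdbc` → no match
8 → no match
9. `aac` → no match
10 → match

2, 3, 4, 10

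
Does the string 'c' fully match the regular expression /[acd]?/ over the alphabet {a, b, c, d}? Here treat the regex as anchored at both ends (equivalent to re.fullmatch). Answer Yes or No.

Yes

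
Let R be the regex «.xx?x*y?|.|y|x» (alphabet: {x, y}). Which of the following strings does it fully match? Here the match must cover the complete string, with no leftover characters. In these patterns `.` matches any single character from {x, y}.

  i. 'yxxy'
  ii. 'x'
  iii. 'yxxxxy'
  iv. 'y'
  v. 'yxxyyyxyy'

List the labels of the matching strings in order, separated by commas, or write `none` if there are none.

i → match
ii → match
iii → match
iv → match
v → no match

i, ii, iii, iv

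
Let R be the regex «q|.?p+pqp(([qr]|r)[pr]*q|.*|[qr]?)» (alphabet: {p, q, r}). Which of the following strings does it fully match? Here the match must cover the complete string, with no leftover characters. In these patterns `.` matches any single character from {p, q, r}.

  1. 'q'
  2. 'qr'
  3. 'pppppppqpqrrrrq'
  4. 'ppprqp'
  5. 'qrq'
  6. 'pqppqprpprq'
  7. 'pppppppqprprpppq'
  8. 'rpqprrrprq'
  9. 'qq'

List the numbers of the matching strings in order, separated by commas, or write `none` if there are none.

1, 3, 7

1 → match
2 → no match
3 → match
4 → no match
5 → no match
6 → no match
7 → match
8 → no match
9 → no match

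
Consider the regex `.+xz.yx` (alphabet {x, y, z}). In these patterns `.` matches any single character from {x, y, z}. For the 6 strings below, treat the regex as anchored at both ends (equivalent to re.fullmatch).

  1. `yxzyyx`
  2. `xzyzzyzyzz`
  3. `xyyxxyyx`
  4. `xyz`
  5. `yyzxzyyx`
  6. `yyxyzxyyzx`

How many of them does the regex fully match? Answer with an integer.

2

1. `yxzyyx` → match
2. `xzyzzyzyzz` → no match — must end with `yx`
3. `xyyxxyyx` → no match
4. `xyz` → no match — must end with `yx`
5. `yyzxzyyx` → match
6. `yyxyzxyyzx` → no match — must end with `yx`
Total matched: 2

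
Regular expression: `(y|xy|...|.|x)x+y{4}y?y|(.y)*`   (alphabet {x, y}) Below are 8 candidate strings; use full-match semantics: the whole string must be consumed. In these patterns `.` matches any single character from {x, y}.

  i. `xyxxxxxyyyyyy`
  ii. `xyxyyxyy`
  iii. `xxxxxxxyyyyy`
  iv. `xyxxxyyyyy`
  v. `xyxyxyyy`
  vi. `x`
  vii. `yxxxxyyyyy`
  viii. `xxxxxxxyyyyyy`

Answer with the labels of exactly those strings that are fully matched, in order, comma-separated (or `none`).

i → match
ii. `xyxyyxyy` → no match
iii. `xxxxxxxyyyyy` → match
iv. `xyxxxyyyyy` → match
v. `xyxyxyyy` → match
vi. `x` → no match
vii. `yxxxxyyyyy` → match
viii → match

i, iii, iv, v, vii, viii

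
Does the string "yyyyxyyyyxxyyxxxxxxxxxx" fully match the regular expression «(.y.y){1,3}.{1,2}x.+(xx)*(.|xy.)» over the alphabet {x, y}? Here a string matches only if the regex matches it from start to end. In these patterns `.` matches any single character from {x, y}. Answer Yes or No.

Yes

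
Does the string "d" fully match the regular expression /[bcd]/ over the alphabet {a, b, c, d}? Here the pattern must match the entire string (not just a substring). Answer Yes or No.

Yes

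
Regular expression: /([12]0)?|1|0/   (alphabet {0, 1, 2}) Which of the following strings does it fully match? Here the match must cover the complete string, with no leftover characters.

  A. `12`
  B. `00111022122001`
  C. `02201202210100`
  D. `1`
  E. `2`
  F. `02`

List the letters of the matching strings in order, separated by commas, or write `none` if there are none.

A → no match
B → no match
C → no match
D → match
E → no match
F → no match

D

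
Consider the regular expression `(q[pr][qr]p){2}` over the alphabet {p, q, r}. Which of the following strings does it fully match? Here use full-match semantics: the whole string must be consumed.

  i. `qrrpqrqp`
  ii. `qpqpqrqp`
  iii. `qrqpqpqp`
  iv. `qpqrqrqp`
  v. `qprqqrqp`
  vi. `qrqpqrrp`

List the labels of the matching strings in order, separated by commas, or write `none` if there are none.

i → match
ii → match
iii → match
iv → no match
v → no match
vi → match

i, ii, iii, vi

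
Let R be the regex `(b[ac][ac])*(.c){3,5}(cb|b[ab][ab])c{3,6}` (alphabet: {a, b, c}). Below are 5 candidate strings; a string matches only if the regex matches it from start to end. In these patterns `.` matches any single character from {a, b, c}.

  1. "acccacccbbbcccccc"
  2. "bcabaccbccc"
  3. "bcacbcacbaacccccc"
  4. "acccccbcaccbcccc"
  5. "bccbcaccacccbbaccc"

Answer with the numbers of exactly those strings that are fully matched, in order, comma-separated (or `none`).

1 → match
2 → no match
3 → match
4 → match
5 → match

1, 3, 4, 5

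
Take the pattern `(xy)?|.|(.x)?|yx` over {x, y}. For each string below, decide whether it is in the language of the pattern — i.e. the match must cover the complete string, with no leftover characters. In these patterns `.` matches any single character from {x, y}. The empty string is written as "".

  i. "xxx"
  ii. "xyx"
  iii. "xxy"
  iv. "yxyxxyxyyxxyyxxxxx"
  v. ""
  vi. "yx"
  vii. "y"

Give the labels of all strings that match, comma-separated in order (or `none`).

i → no match
ii → no match
iii → no match
iv → no match
v → match
vi → match
vii → match

v, vi, vii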